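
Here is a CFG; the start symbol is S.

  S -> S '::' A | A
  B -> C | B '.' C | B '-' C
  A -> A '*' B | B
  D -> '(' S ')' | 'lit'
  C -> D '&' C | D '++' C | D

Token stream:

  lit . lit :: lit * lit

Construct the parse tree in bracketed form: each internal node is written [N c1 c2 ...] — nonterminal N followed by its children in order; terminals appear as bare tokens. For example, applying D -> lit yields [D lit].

[S [S [A [B [B [C [D lit]]] . [C [D lit]]]]] :: [A [A [B [C [D lit]]]] * [B [C [D lit]]]]]

S
S :: A
A :: A
B :: A
B . C :: A
C . C :: A
D . C :: A
lit . C :: A
lit . D :: A
lit . lit :: A
lit . lit :: A * B
lit . lit :: B * B
lit . lit :: C * B
lit . lit :: D * B
lit . lit :: lit * B
lit . lit :: lit * C
lit . lit :: lit * D
lit . lit :: lit * lit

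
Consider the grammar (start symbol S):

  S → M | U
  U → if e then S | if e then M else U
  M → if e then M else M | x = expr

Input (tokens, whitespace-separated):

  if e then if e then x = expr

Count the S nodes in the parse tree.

[S [U if e then [S [U if e then [S [M x = expr]]]]]]

3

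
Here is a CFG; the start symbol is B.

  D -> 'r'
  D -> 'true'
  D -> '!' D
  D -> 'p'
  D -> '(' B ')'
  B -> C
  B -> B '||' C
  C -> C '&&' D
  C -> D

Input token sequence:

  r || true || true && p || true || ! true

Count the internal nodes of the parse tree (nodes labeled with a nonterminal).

18

[B [B [B [B [B [C [D r]]] || [C [D true]]] || [C [C [D true]] && [D p]]] || [C [D true]]] || [C [D ! [D true]]]]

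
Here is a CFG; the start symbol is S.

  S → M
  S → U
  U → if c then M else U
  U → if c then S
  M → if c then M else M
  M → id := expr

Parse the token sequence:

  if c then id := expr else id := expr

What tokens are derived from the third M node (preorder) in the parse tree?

[S [M if c then [M id := expr] else [M id := expr]]]

id := expr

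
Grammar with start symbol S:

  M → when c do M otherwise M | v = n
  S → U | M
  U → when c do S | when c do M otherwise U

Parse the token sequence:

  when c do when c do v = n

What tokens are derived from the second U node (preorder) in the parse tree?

when c do v = n

[S [U when c do [S [U when c do [S [M v = n]]]]]]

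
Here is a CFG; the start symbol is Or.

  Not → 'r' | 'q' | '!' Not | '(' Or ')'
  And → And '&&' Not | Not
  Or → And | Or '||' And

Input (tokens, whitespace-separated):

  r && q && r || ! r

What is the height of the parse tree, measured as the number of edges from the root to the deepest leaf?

[Or [Or [And [And [And [Not r]] && [Not q]] && [Not r]]] || [And [Not ! [Not r]]]]

6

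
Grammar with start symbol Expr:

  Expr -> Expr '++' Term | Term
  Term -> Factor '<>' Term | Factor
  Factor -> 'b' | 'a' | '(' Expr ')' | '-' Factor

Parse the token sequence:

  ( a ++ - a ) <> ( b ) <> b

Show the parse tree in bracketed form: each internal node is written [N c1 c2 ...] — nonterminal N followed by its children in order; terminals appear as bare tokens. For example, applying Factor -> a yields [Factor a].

Expr
Term
Factor <> Term
( Expr ) <> Term
( Expr ++ Term ) <> Term
( Term ++ Term ) <> Term
( Factor ++ Term ) <> Term
( a ++ Term ) <> Term
( a ++ Factor ) <> Term
( a ++ - Factor ) <> Term
( a ++ - a ) <> Term
( a ++ - a ) <> Factor <> Term
( a ++ - a ) <> ( Expr ) <> Term
( a ++ - a ) <> ( Term ) <> Term
( a ++ - a ) <> ( Factor ) <> Term
( a ++ - a ) <> ( b ) <> Term
( a ++ - a ) <> ( b ) <> Factor
( a ++ - a ) <> ( b ) <> b

[Expr [Term [Factor ( [Expr [Expr [Term [Factor a]]] ++ [Term [Factor - [Factor a]]]] )] <> [Term [Factor ( [Expr [Term [Factor b]]] )] <> [Term [Factor b]]]]]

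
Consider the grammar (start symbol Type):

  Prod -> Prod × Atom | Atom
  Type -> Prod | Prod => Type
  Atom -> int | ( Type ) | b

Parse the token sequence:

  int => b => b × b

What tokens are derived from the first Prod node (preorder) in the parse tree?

int

[Type [Prod [Atom int]] => [Type [Prod [Atom b]] => [Type [Prod [Prod [Atom b]] × [Atom b]]]]]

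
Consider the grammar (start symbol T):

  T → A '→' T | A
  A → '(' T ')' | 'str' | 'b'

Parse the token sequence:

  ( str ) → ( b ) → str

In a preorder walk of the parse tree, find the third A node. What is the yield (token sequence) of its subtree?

[T [A ( [T [A str]] )] → [T [A ( [T [A b]] )] → [T [A str]]]]

( b )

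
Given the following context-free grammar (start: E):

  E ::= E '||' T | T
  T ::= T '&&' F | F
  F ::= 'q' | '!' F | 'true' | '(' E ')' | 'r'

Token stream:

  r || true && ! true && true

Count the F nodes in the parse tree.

5

[E [E [T [F r]]] || [T [T [T [F true]] && [F ! [F true]]] && [F true]]]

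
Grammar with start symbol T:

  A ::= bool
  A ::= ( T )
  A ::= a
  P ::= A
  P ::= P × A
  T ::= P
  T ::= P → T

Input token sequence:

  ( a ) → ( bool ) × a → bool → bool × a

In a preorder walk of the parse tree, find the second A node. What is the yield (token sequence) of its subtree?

[T [P [A ( [T [P [A a]]] )]] → [T [P [P [A ( [T [P [A bool]]] )]] × [A a]] → [T [P [A bool]] → [T [P [P [A bool]] × [A a]]]]]]

a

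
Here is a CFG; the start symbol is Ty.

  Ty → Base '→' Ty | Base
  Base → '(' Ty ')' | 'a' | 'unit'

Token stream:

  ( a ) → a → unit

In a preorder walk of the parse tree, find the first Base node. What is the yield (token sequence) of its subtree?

( a )

[Ty [Base ( [Ty [Base a]] )] → [Ty [Base a] → [Ty [Base unit]]]]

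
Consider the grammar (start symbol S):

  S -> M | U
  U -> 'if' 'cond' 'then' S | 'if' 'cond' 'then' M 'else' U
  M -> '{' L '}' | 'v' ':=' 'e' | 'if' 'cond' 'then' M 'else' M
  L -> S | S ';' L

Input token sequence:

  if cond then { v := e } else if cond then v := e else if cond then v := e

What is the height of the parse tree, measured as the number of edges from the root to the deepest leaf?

[S [U if cond then [M { [L [S [M v := e]]] }] else [U if cond then [M v := e] else [U if cond then [S [M v := e]]]]]]

6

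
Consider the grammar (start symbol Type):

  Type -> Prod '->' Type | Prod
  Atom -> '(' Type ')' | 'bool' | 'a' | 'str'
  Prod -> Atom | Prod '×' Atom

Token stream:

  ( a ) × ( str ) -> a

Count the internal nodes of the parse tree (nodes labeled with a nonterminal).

14

[Type [Prod [Prod [Atom ( [Type [Prod [Atom a]]] )]] × [Atom ( [Type [Prod [Atom str]]] )]] -> [Type [Prod [Atom a]]]]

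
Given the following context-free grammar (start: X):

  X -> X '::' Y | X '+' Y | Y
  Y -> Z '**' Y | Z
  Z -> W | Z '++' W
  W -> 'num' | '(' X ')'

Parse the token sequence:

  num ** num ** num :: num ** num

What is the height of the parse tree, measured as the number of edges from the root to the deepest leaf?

[X [X [Y [Z [W num]] ** [Y [Z [W num]] ** [Y [Z [W num]]]]]] :: [Y [Z [W num]] ** [Y [Z [W num]]]]]

7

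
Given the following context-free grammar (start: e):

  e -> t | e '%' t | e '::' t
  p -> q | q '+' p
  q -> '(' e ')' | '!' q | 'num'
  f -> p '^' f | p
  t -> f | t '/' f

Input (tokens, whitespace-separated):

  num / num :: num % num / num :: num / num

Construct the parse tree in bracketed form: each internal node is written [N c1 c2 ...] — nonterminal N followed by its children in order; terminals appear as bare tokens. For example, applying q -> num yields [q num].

[e [e [e [e [t [t [f [p [q num]]]] / [f [p [q num]]]]] :: [t [f [p [q num]]]]] % [t [t [f [p [q num]]]] / [f [p [q num]]]]] :: [t [t [f [p [q num]]]] / [f [p [q num]]]]]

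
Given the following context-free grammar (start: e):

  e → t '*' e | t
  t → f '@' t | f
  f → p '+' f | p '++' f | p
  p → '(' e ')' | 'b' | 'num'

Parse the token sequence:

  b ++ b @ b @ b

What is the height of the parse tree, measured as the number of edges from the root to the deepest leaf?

[e [t [f [p b] ++ [f [p b]]] @ [t [f [p b]] @ [t [f [p b]]]]]]

6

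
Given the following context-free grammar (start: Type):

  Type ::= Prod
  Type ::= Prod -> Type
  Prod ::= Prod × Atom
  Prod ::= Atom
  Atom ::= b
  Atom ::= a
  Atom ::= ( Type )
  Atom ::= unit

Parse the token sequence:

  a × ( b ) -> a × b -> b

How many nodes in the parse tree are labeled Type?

4

[Type [Prod [Prod [Atom a]] × [Atom ( [Type [Prod [Atom b]]] )]] -> [Type [Prod [Prod [Atom a]] × [Atom b]] -> [Type [Prod [Atom b]]]]]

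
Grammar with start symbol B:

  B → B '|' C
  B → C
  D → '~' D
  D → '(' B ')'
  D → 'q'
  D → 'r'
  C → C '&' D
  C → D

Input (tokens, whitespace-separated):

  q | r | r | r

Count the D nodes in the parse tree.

4

[B [B [B [B [C [D q]]] | [C [D r]]] | [C [D r]]] | [C [D r]]]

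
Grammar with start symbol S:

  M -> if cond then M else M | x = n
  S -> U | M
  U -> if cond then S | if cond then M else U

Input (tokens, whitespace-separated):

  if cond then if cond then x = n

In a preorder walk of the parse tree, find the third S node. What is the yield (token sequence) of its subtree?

[S [U if cond then [S [U if cond then [S [M x = n]]]]]]

x = n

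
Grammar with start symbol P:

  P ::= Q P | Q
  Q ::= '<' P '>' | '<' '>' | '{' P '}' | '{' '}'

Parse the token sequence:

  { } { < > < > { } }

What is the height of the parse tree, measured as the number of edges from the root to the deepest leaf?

[P [Q { }] [P [Q { [P [Q < >] [P [Q < >] [P [Q { }]]]] }]]]

7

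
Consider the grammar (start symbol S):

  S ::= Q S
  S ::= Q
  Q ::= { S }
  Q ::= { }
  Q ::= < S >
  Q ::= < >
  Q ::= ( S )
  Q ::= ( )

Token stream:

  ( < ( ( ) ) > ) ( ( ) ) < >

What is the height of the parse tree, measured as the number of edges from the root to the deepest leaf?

8

[S [Q ( [S [Q < [S [Q ( [S [Q ( )]] )]] >]] )] [S [Q ( [S [Q ( )]] )] [S [Q < >]]]]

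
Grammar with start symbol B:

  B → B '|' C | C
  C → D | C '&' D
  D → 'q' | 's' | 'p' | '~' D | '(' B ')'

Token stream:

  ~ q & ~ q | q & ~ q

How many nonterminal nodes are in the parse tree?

13

[B [B [C [C [D ~ [D q]]] & [D ~ [D q]]]] | [C [C [D q]] & [D ~ [D q]]]]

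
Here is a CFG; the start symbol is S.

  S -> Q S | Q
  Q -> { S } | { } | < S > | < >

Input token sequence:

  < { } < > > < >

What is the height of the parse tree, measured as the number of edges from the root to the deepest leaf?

[S [Q < [S [Q { }] [S [Q < >]]] >] [S [Q < >]]]

5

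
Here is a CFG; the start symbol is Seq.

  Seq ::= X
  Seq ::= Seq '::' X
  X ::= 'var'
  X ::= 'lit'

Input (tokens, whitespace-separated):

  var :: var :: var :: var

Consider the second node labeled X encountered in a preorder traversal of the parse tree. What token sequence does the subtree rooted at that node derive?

var

[Seq [Seq [Seq [Seq [X var]] :: [X var]] :: [X var]] :: [X var]]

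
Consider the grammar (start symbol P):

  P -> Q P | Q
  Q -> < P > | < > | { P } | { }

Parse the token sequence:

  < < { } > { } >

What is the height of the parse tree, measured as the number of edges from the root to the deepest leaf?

6

[P [Q < [P [Q < [P [Q { }]] >] [P [Q { }]]] >]]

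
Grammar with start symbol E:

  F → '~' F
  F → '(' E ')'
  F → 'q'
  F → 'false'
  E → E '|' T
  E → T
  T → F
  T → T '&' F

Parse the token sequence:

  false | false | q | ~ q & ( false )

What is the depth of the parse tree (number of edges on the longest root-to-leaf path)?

[E [E [E [E [T [F false]]] | [T [F false]]] | [T [F q]]] | [T [T [F ~ [F q]]] & [F ( [E [T [F false]]] )]]]

6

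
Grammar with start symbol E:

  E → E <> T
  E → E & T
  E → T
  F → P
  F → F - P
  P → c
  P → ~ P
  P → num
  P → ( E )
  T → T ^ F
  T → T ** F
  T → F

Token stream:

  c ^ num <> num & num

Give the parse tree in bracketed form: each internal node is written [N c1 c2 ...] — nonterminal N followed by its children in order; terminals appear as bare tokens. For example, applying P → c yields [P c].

[E [E [E [T [T [F [P c]]] ^ [F [P num]]]] <> [T [F [P num]]]] & [T [F [P num]]]]

E
E & T
E <> T & T
T <> T & T
T ^ F <> T & T
F ^ F <> T & T
P ^ F <> T & T
c ^ F <> T & T
c ^ P <> T & T
c ^ num <> T & T
c ^ num <> F & T
c ^ num <> P & T
c ^ num <> num & T
c ^ num <> num & F
c ^ num <> num & P
c ^ num <> num & num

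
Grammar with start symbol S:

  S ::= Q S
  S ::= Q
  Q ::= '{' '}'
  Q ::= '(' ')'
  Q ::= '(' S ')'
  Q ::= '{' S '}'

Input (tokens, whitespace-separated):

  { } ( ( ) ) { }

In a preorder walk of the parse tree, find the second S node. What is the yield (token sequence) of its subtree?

[S [Q { }] [S [Q ( [S [Q ( )]] )] [S [Q { }]]]]

( ( ) ) { }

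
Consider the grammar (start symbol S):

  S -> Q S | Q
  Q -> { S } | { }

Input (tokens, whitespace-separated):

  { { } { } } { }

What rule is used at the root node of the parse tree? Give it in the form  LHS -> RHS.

S -> Q S

[S [Q { [S [Q { }] [S [Q { }]]] }] [S [Q { }]]]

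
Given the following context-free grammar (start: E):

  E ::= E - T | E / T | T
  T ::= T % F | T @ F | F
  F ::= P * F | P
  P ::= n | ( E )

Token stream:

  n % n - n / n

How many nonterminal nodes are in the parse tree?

15

[E [E [E [T [T [F [P n]]] % [F [P n]]]] - [T [F [P n]]]] / [T [F [P n]]]]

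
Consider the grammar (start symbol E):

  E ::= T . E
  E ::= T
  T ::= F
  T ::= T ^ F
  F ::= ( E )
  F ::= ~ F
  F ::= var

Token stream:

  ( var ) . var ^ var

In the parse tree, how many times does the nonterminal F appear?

4

[E [T [F ( [E [T [F var]]] )]] . [E [T [T [F var]] ^ [F var]]]]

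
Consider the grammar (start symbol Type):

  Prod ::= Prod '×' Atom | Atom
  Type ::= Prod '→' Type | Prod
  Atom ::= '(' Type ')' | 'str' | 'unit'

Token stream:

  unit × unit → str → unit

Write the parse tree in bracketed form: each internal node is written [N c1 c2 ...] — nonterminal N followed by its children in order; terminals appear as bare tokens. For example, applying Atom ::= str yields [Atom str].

[Type [Prod [Prod [Atom unit]] × [Atom unit]] → [Type [Prod [Atom str]] → [Type [Prod [Atom unit]]]]]

Type
Prod → Type
Prod × Atom → Type
Atom × Atom → Type
unit × Atom → Type
unit × unit → Type
unit × unit → Prod → Type
unit × unit → Atom → Type
unit × unit → str → Type
unit × unit → str → Prod
unit × unit → str → Atom
unit × unit → str → unit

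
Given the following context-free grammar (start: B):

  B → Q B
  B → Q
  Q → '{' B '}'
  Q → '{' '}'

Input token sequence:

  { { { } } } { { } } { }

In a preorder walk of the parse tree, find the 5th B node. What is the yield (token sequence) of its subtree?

{ }

[B [Q { [B [Q { [B [Q { }]] }]] }] [B [Q { [B [Q { }]] }] [B [Q { }]]]]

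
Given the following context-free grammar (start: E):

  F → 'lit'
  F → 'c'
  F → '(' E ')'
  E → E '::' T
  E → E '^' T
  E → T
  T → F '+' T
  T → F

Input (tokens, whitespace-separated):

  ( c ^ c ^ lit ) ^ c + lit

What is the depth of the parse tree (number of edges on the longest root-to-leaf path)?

9

[E [E [T [F ( [E [E [E [T [F c]]] ^ [T [F c]]] ^ [T [F lit]]] )]]] ^ [T [F c] + [T [F lit]]]]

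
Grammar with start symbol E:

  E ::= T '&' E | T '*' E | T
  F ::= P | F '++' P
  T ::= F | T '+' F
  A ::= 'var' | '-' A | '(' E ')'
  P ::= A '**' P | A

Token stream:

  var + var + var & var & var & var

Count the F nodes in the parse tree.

[E [T [T [T [F [P [A var]]]] + [F [P [A var]]]] + [F [P [A var]]]] & [E [T [F [P [A var]]]] & [E [T [F [P [A var]]]] & [E [T [F [P [A var]]]]]]]]

6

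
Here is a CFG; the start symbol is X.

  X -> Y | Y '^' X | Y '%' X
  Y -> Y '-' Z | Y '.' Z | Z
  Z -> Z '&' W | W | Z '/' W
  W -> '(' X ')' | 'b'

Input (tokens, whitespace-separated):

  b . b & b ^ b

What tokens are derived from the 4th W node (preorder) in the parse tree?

[X [Y [Y [Z [W b]]] . [Z [Z [W b]] & [W b]]] ^ [X [Y [Z [W b]]]]]

b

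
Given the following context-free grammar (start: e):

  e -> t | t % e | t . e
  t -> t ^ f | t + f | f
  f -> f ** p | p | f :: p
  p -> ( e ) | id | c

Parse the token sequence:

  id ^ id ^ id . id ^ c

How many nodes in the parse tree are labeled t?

5

[e [t [t [t [f [p id]]] ^ [f [p id]]] ^ [f [p id]]] . [e [t [t [f [p id]]] ^ [f [p c]]]]]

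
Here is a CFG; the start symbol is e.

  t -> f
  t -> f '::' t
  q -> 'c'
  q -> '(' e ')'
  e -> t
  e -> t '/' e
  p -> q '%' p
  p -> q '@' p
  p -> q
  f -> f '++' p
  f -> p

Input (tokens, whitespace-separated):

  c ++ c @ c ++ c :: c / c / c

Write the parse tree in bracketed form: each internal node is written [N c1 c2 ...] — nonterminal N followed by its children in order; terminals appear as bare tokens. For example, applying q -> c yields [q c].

[e [t [f [f [f [p [q c]]] ++ [p [q c] @ [p [q c]]]] ++ [p [q c]]] :: [t [f [p [q c]]]]] / [e [t [f [p [q c]]]] / [e [t [f [p [q c]]]]]]]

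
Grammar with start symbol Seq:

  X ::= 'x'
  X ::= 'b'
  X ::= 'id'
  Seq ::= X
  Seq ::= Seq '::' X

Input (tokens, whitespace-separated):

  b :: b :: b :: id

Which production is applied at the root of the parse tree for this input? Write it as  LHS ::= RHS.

Seq ::= Seq '::' X

[Seq [Seq [Seq [Seq [X b]] :: [X b]] :: [X b]] :: [X id]]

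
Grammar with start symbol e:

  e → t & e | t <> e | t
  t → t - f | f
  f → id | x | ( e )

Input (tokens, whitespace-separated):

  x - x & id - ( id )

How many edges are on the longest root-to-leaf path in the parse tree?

[e [t [t [f x]] - [f x]] & [e [t [t [f id]] - [f ( [e [t [f id]]] )]]]]

7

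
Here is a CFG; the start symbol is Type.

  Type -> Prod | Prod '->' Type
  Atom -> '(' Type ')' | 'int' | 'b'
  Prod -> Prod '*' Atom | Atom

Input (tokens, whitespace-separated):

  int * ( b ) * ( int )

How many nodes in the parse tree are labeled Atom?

[Type [Prod [Prod [Prod [Atom int]] * [Atom ( [Type [Prod [Atom b]]] )]] * [Atom ( [Type [Prod [Atom int]]] )]]]

5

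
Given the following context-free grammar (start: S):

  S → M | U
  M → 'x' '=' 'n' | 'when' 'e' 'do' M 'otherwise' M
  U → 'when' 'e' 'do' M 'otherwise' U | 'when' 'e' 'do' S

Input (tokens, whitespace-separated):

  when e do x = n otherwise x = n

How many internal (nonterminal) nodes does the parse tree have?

4

[S [M when e do [M x = n] otherwise [M x = n]]]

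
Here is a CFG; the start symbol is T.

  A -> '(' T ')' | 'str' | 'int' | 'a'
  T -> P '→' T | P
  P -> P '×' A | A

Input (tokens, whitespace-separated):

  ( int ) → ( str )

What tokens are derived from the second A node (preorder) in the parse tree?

[T [P [A ( [T [P [A int]]] )]] → [T [P [A ( [T [P [A str]]] )]]]]

int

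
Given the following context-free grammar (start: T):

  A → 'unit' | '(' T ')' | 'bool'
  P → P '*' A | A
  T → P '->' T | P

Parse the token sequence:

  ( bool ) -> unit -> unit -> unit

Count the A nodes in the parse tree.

[T [P [A ( [T [P [A bool]]] )]] -> [T [P [A unit]] -> [T [P [A unit]] -> [T [P [A unit]]]]]]

5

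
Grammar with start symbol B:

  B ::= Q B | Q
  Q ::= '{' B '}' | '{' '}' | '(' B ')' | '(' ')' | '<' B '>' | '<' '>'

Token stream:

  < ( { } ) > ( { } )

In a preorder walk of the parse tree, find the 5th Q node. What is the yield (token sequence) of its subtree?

[B [Q < [B [Q ( [B [Q { }]] )]] >] [B [Q ( [B [Q { }]] )]]]

{ }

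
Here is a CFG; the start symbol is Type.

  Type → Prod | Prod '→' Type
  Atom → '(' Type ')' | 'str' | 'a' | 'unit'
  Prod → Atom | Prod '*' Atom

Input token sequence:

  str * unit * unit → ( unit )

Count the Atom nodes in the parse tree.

5

[Type [Prod [Prod [Prod [Atom str]] * [Atom unit]] * [Atom unit]] → [Type [Prod [Atom ( [Type [Prod [Atom unit]]] )]]]]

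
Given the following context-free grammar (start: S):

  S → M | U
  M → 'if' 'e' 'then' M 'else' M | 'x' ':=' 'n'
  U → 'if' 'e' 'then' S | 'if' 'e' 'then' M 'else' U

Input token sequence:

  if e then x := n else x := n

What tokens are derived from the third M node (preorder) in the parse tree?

[S [M if e then [M x := n] else [M x := n]]]

x := n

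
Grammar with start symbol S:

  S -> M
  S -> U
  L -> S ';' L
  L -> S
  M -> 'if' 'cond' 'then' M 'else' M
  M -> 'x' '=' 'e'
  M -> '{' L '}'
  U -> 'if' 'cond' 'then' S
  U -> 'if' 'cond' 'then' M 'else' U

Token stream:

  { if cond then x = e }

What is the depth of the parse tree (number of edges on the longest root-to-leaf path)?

[S [M { [L [S [U if cond then [S [M x = e]]]]] }]]

7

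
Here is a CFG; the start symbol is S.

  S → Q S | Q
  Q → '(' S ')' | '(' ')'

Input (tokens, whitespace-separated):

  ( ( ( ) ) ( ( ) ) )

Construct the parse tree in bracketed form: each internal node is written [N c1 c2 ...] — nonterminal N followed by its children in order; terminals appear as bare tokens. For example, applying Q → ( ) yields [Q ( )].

S
Q
( S )
( Q S )
( ( S ) S )
( ( Q ) S )
( ( ( ) ) S )
( ( ( ) ) Q )
( ( ( ) ) ( S ) )
( ( ( ) ) ( Q ) )
( ( ( ) ) ( ( ) ) )

[S [Q ( [S [Q ( [S [Q ( )]] )] [S [Q ( [S [Q ( )]] )]]] )]]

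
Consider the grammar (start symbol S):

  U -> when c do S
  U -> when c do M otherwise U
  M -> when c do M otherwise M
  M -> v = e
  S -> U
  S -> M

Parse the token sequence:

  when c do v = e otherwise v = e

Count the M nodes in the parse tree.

[S [M when c do [M v = e] otherwise [M v = e]]]

3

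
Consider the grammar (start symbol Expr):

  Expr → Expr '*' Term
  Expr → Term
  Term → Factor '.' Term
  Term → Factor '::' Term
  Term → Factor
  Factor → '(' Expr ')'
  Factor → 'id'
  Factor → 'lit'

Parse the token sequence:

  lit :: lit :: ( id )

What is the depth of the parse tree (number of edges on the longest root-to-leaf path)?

8

[Expr [Term [Factor lit] :: [Term [Factor lit] :: [Term [Factor ( [Expr [Term [Factor id]]] )]]]]]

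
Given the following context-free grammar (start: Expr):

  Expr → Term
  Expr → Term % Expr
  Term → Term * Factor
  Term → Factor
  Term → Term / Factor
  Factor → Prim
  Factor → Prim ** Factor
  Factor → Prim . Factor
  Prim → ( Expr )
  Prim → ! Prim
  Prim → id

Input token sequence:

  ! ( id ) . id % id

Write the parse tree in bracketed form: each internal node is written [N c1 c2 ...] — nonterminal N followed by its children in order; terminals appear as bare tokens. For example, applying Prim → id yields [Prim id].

Expr
Term % Expr
Factor % Expr
Prim . Factor % Expr
! Prim . Factor % Expr
! ( Expr ) . Factor % Expr
! ( Term ) . Factor % Expr
! ( Factor ) . Factor % Expr
! ( Prim ) . Factor % Expr
! ( id ) . Factor % Expr
! ( id ) . Prim % Expr
! ( id ) . id % Expr
! ( id ) . id % Term
! ( id ) . id % Factor
! ( id ) . id % Prim
! ( id ) . id % id

[Expr [Term [Factor [Prim ! [Prim ( [Expr [Term [Factor [Prim id]]]] )]] . [Factor [Prim id]]]] % [Expr [Term [Factor [Prim id]]]]]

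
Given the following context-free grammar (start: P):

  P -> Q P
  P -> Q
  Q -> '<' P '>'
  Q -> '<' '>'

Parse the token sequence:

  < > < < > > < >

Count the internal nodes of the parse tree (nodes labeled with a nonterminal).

[P [Q < >] [P [Q < [P [Q < >]] >] [P [Q < >]]]]

8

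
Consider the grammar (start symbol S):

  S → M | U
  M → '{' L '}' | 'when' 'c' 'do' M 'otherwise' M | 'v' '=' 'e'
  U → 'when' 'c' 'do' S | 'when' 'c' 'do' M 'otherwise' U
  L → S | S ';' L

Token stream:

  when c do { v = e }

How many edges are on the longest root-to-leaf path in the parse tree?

[S [U when c do [S [M { [L [S [M v = e]]] }]]]]

7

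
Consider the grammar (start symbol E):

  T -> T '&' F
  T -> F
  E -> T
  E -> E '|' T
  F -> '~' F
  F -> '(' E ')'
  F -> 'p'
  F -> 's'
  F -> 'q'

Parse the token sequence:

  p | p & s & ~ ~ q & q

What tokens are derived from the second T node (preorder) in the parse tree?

p & s & ~ ~ q & q

[E [E [T [F p]]] | [T [T [T [T [F p]] & [F s]] & [F ~ [F ~ [F q]]]] & [F q]]]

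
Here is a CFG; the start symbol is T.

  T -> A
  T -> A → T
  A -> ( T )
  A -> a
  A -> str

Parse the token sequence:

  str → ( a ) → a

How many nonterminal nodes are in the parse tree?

8

[T [A str] → [T [A ( [T [A a]] )] → [T [A a]]]]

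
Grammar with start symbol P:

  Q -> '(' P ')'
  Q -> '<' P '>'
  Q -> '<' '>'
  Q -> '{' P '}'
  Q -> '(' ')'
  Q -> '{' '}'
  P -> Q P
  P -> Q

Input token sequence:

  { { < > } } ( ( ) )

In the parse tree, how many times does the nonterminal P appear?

[P [Q { [P [Q { [P [Q < >]] }]] }] [P [Q ( [P [Q ( )]] )]]]

5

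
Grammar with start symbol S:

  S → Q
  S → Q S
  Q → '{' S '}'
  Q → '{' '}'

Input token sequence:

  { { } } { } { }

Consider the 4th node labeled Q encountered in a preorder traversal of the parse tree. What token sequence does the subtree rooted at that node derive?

[S [Q { [S [Q { }]] }] [S [Q { }] [S [Q { }]]]]

{ }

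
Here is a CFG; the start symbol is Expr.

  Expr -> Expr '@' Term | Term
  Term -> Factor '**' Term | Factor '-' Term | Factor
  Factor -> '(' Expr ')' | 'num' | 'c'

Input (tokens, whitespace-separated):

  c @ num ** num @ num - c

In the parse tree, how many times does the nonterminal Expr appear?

3

[Expr [Expr [Expr [Term [Factor c]]] @ [Term [Factor num] ** [Term [Factor num]]]] @ [Term [Factor num] - [Term [Factor c]]]]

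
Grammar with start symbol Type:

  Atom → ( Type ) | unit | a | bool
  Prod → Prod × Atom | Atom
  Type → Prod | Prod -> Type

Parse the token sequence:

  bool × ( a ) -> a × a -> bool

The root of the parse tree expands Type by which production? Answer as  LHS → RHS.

[Type [Prod [Prod [Atom bool]] × [Atom ( [Type [Prod [Atom a]]] )]] -> [Type [Prod [Prod [Atom a]] × [Atom a]] -> [Type [Prod [Atom bool]]]]]

Type → Prod -> Type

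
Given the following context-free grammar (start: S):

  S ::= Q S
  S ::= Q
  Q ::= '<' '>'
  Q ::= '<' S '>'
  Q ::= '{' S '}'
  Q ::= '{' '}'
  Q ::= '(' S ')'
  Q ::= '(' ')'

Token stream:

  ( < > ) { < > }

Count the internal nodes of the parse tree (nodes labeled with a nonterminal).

8

[S [Q ( [S [Q < >]] )] [S [Q { [S [Q < >]] }]]]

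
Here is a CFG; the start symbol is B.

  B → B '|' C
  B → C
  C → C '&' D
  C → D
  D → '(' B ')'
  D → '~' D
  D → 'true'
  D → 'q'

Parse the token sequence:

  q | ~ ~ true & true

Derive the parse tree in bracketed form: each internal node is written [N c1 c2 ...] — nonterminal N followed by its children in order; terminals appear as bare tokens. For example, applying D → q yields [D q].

[B [B [C [D q]]] | [C [C [D ~ [D ~ [D true]]]] & [D true]]]

B
B | C
C | C
D | C
q | C
q | C & D
q | D & D
q | ~ D & D
q | ~ ~ D & D
q | ~ ~ true & D
q | ~ ~ true & true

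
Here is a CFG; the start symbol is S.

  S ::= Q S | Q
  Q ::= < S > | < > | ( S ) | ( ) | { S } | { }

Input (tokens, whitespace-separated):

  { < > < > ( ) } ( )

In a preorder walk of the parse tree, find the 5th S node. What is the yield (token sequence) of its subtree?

( )

[S [Q { [S [Q < >] [S [Q < >] [S [Q ( )]]]] }] [S [Q ( )]]]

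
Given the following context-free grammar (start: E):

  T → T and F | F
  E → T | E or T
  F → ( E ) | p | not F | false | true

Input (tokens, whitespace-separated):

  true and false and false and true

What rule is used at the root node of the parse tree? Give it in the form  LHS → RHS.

E → T

[E [T [T [T [T [F true]] and [F false]] and [F false]] and [F true]]]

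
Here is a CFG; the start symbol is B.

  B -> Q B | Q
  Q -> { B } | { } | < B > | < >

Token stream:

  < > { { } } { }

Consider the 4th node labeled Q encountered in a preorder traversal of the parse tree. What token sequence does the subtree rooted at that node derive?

[B [Q < >] [B [Q { [B [Q { }]] }] [B [Q { }]]]]

{ }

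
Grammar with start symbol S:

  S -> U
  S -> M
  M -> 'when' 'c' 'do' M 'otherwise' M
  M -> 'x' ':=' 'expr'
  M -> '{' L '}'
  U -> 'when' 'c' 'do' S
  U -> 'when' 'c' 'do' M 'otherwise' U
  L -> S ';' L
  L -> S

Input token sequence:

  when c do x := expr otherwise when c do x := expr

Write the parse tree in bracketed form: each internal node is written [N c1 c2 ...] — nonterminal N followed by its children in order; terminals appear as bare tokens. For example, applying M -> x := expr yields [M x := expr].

S
U
when c do M otherwise U
when c do x := expr otherwise U
when c do x := expr otherwise when c do S
when c do x := expr otherwise when c do M
when c do x := expr otherwise when c do x := expr

[S [U when c do [M x := expr] otherwise [U when c do [S [M x := expr]]]]]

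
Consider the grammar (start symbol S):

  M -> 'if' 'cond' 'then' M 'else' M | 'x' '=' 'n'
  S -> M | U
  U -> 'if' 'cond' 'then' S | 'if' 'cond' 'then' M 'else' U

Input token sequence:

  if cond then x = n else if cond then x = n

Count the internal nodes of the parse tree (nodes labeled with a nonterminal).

6

[S [U if cond then [M x = n] else [U if cond then [S [M x = n]]]]]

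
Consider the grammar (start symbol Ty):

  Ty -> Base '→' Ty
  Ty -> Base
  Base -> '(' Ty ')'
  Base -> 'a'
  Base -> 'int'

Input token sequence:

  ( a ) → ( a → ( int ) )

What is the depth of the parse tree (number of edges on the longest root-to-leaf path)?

[Ty [Base ( [Ty [Base a]] )] → [Ty [Base ( [Ty [Base a] → [Ty [Base ( [Ty [Base int]] )]]] )]]]

8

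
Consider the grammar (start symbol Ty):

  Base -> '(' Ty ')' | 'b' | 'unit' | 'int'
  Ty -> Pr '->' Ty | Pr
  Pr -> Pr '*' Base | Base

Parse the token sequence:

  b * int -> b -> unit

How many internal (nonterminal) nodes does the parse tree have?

[Ty [Pr [Pr [Base b]] * [Base int]] -> [Ty [Pr [Base b]] -> [Ty [Pr [Base unit]]]]]

11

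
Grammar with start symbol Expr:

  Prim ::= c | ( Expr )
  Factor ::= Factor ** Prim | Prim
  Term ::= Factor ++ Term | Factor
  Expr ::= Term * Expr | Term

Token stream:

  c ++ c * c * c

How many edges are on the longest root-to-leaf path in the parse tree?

6

[Expr [Term [Factor [Prim c]] ++ [Term [Factor [Prim c]]]] * [Expr [Term [Factor [Prim c]]] * [Expr [Term [Factor [Prim c]]]]]]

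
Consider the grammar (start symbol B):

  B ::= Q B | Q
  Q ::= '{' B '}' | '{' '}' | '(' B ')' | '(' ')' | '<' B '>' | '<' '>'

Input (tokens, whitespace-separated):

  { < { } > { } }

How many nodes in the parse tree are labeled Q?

[B [Q { [B [Q < [B [Q { }]] >] [B [Q { }]]] }]]

4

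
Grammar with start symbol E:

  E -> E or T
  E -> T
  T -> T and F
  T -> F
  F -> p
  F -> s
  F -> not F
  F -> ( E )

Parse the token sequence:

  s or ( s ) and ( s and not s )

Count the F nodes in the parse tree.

[E [E [T [F s]]] or [T [T [F ( [E [T [F s]]] )]] and [F ( [E [T [T [F s]] and [F not [F s]]]] )]]]

7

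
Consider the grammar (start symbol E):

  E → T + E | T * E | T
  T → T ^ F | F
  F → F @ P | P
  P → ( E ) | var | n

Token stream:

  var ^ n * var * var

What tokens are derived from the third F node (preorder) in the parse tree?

var

[E [T [T [F [P var]]] ^ [F [P n]]] * [E [T [F [P var]]] * [E [T [F [P var]]]]]]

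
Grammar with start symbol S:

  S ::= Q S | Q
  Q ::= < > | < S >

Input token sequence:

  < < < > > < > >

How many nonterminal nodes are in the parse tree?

8

[S [Q < [S [Q < [S [Q < >]] >] [S [Q < >]]] >]]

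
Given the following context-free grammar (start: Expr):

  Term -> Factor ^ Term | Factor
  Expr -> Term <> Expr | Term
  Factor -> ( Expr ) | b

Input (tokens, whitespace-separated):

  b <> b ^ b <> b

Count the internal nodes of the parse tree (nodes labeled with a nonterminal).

11

[Expr [Term [Factor b]] <> [Expr [Term [Factor b] ^ [Term [Factor b]]] <> [Expr [Term [Factor b]]]]]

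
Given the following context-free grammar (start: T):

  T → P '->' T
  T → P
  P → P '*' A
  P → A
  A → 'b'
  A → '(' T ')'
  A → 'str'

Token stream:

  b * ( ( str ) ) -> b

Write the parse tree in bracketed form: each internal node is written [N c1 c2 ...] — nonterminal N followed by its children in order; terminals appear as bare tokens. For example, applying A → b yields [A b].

[T [P [P [A b]] * [A ( [T [P [A ( [T [P [A str]]] )]]] )]] -> [T [P [A b]]]]

T
P -> T
P * A -> T
A * A -> T
b * A -> T
b * ( T ) -> T
b * ( P ) -> T
b * ( A ) -> T
b * ( ( T ) ) -> T
b * ( ( P ) ) -> T
b * ( ( A ) ) -> T
b * ( ( str ) ) -> T
b * ( ( str ) ) -> P
b * ( ( str ) ) -> A
b * ( ( str ) ) -> b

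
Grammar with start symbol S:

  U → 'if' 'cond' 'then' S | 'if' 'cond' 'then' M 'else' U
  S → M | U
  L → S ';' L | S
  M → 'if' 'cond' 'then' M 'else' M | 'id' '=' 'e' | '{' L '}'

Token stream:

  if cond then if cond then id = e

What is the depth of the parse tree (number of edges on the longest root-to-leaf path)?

[S [U if cond then [S [U if cond then [S [M id = e]]]]]]

6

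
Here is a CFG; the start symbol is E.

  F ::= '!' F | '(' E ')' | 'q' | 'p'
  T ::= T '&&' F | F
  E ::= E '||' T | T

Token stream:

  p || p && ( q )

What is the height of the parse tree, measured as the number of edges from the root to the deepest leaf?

[E [E [T [F p]]] || [T [T [F p]] && [F ( [E [T [F q]]] )]]]

6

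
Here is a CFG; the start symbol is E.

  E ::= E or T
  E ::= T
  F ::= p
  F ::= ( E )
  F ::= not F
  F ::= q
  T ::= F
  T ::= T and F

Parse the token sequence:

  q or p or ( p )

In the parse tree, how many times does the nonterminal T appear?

[E [E [E [T [F q]]] or [T [F p]]] or [T [F ( [E [T [F p]]] )]]]

4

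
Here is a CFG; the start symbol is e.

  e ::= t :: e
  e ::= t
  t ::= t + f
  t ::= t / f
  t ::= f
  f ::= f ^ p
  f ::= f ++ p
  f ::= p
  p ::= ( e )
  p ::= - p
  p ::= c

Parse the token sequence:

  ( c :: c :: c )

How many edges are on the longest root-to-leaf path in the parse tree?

[e [t [f [p ( [e [t [f [p c]]] :: [e [t [f [p c]]] :: [e [t [f [p c]]]]]] )]]]]

10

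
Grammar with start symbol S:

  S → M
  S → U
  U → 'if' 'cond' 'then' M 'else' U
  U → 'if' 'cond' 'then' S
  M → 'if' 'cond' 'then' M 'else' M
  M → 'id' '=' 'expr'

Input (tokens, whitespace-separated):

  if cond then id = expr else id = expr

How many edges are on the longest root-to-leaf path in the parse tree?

[S [M if cond then [M id = expr] else [M id = expr]]]

3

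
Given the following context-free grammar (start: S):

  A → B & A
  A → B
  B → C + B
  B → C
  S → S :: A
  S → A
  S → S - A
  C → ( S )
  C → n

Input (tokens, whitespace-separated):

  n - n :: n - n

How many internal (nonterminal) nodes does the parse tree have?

[S [S [S [S [A [B [C n]]]] - [A [B [C n]]]] :: [A [B [C n]]]] - [A [B [C n]]]]

16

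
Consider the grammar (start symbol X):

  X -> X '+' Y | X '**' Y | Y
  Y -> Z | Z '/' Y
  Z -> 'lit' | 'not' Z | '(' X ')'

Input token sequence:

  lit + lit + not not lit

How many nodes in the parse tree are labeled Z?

5

[X [X [X [Y [Z lit]]] + [Y [Z lit]]] + [Y [Z not [Z not [Z lit]]]]]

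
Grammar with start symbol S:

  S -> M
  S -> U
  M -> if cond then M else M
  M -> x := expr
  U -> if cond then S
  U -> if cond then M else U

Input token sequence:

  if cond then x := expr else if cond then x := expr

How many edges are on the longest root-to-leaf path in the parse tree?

[S [U if cond then [M x := expr] else [U if cond then [S [M x := expr]]]]]

5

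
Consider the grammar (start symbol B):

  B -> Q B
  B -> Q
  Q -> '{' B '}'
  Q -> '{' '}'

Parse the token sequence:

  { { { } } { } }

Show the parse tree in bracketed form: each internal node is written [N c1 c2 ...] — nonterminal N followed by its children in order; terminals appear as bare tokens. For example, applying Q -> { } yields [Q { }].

B
Q
{ B }
{ Q B }
{ { B } B }
{ { Q } B }
{ { { } } B }
{ { { } } Q }
{ { { } } { } }

[B [Q { [B [Q { [B [Q { }]] }] [B [Q { }]]] }]]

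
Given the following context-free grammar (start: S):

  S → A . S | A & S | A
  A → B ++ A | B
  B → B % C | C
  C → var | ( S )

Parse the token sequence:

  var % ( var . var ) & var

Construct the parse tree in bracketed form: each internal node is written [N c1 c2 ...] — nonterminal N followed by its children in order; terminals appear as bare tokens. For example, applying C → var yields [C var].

[S [A [B [B [C var]] % [C ( [S [A [B [C var]]] . [S [A [B [C var]]]]] )]]] & [S [A [B [C var]]]]]

S
A & S
B & S
B % C & S
C % C & S
var % C & S
var % ( S ) & S
var % ( A . S ) & S
var % ( B . S ) & S
var % ( C . S ) & S
var % ( var . S ) & S
var % ( var . A ) & S
var % ( var . B ) & S
var % ( var . C ) & S
var % ( var . var ) & S
var % ( var . var ) & A
var % ( var . var ) & B
var % ( var . var ) & C
var % ( var . var ) & var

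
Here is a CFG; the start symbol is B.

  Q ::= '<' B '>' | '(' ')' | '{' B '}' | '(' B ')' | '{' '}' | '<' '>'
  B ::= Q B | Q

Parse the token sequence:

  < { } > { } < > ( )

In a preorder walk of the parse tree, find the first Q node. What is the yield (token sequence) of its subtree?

[B [Q < [B [Q { }]] >] [B [Q { }] [B [Q < >] [B [Q ( )]]]]]

< { } >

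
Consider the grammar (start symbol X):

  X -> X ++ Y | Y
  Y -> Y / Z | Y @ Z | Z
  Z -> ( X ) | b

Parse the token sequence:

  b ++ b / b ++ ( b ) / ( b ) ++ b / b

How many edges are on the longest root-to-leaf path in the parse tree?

8

[X [X [X [X [Y [Z b]]] ++ [Y [Y [Z b]] / [Z b]]] ++ [Y [Y [Z ( [X [Y [Z b]]] )]] / [Z ( [X [Y [Z b]]] )]]] ++ [Y [Y [Z b]] / [Z b]]]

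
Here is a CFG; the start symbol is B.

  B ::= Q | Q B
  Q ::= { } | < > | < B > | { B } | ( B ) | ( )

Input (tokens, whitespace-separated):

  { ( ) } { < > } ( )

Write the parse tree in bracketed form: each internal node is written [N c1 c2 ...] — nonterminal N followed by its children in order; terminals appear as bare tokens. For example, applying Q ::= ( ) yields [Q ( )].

[B [Q { [B [Q ( )]] }] [B [Q { [B [Q < >]] }] [B [Q ( )]]]]

B
Q B
{ B } B
{ Q } B
{ ( ) } B
{ ( ) } Q B
{ ( ) } { B } B
{ ( ) } { Q } B
{ ( ) } { < > } B
{ ( ) } { < > } Q
{ ( ) } { < > } ( )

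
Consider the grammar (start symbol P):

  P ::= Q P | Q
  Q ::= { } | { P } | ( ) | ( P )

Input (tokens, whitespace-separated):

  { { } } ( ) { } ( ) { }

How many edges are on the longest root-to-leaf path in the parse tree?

6

[P [Q { [P [Q { }]] }] [P [Q ( )] [P [Q { }] [P [Q ( )] [P [Q { }]]]]]]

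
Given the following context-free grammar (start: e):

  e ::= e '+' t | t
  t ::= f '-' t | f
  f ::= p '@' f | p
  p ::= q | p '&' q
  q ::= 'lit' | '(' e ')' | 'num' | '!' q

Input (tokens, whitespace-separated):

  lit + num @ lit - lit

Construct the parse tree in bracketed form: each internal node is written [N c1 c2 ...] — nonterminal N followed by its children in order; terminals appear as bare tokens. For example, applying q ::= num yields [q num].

e
e + t
t + t
f + t
p + t
q + t
lit + t
lit + f - t
lit + p @ f - t
lit + q @ f - t
lit + num @ f - t
lit + num @ p - t
lit + num @ q - t
lit + num @ lit - t
lit + num @ lit - f
lit + num @ lit - p
lit + num @ lit - q
lit + num @ lit - lit

[e [e [t [f [p [q lit]]]]] + [t [f [p [q num]] @ [f [p [q lit]]]] - [t [f [p [q lit]]]]]]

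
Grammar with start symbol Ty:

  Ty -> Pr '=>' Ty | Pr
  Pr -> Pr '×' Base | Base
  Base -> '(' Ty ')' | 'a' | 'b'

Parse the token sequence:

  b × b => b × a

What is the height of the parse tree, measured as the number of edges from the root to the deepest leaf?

[Ty [Pr [Pr [Base b]] × [Base b]] => [Ty [Pr [Pr [Base b]] × [Base a]]]]

5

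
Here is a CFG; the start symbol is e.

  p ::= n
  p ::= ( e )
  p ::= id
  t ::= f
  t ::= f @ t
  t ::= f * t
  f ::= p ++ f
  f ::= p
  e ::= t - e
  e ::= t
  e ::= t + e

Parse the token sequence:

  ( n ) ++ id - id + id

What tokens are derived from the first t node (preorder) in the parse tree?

( n ) ++ id

[e [t [f [p ( [e [t [f [p n]]]] )] ++ [f [p id]]]] - [e [t [f [p id]]] + [e [t [f [p id]]]]]]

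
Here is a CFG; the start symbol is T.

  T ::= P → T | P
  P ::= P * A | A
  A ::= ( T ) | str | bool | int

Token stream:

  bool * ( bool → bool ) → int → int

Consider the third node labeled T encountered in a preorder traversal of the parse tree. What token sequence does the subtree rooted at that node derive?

[T [P [P [A bool]] * [A ( [T [P [A bool]] → [T [P [A bool]]]] )]] → [T [P [A int]] → [T [P [A int]]]]]

bool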